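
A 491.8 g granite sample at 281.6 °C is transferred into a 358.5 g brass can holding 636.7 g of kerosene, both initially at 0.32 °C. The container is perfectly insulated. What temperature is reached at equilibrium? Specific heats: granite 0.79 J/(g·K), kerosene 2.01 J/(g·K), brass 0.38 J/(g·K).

T_f ≈ 60.9 °C

Conservation of energy gives ΣQ = 0:
491.8*0.79*(T − 281.6) + 636.7*2.01*(T − 0.32) + 358.5*0.38*(T − 0.32) = 0
1804.5 T = 109861
T ≈ 60.88 °C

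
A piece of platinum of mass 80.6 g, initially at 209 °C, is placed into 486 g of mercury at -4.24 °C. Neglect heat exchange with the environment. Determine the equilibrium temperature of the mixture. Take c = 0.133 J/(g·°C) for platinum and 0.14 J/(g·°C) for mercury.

T_f ≈ 24.8 °C

With ΣQ=0 the equilibrium temperature is the m·c-weighted mean:
T_f = (10.72*209 + 68.04*(-4.24)) / (10.72 + 68.04)
    = 1951.9 / 78.76 ≈ 24.78 °C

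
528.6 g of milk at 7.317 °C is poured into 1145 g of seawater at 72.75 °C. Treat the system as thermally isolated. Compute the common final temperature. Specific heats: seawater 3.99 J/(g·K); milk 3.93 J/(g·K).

T_f ≈ 52.3 °C

Energy conservation, ΣQ = 0:
1145×3.99×(T − 72.75) + 528.6×3.93×(T − 7.317) = 0
4568.6(T − 72.75) + 2077.4(T − 7.317) = 0
(4568.6 + 2077.4) T = 4568.6×72.75 + 2077.4×7.317
T ≈ 52.30 °C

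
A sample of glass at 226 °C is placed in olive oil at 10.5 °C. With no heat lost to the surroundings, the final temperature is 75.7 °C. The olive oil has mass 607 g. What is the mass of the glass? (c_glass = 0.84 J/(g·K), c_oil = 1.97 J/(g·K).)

|Q_glass| = |Q_oil|:
m·0.84·(226 − 75.7) = 607·1.97·(75.7 − 10.5)
126.25 m = 77966  ⇒  m ≈ 617.5 g

m ≈ 618 g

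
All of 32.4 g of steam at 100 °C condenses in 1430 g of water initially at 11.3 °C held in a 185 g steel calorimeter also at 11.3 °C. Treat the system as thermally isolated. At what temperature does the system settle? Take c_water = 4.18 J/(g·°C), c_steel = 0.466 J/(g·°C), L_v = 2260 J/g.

T_f ≈ 25.0 °C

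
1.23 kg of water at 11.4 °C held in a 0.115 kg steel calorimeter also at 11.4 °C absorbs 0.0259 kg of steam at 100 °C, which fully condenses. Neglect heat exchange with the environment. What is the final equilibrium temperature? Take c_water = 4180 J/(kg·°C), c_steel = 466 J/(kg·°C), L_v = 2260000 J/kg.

Sum of m c ΔT and latent-heat terms is zero:
latent heat released on condensation: 0.0259×2260000 = 58534
  condensed water 100 °C→T: 108.26(T − 100)
  original water: 5141.4(T − 11.4)
  steel cup: 0.115×466×(T − 11.4) = 53.59(T − 11.4)
5303.3 T = 58534 + 10826 + 59223 = 128583
T ≈ 24.25 °C — below 100 °C, confirming all the steam condensed.

T_f ≈ 24.2 °C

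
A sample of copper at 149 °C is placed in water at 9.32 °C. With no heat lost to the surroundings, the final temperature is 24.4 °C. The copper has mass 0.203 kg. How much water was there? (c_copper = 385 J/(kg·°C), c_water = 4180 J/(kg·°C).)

m ≈ 0.154 kg

Heat lost by the copper = heat gained by the water:
0.203×385×(149 − 24.4) = m×4180×(24.4 − 9.32)
63034 m = 9738.1  ⇒  m ≈ 0.1545 kg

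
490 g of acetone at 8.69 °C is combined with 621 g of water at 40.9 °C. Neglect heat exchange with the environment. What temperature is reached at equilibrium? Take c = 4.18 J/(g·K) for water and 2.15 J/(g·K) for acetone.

T_f ≈ 31.6 °C

Let T be the final temperature. ΣQ_i = 0:
621·4.18·(T − 40.9) + 490·2.15·(T − 8.69) = 0
2595.8(T − 40.9) + 1053.5(T − 8.69) = 0
3649.3 T = 115322
T ≈ 31.60 °C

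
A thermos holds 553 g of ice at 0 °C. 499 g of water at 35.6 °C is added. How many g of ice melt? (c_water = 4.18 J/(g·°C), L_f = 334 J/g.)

m_melted ≈ 222 g

Water can give up m c ΔT = 499·4.18·35.6 = 74255 J before reaching 0 °C.
Melting all 553 g of ice would need 553·334 = 184702 J.
That's not enough to melt it all — equilibrium is at 0 °C with ice remaining.
m_melted·334 = 74255  ⇒  m_melted ≈ 222.3 g.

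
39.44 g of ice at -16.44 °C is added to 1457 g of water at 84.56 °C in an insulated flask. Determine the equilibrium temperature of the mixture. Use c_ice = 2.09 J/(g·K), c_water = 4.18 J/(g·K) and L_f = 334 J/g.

T_f ≈ 80.0 °C

Setting the total heat transfer to zero:
warm ice to 0 °C: 39.44·2.09·(0 − (-16.44)) = 1355.1; latent heat to melt: 39.44·334 = 13173; meltwater 0→T: 39.44·4.18·T = 164.86 T; water: 6090.3(T − 84.56)
6255.1 T = 514992 − 14528 = 500464
T ≈ 80.01 °C (positive, so assuming full melt was valid).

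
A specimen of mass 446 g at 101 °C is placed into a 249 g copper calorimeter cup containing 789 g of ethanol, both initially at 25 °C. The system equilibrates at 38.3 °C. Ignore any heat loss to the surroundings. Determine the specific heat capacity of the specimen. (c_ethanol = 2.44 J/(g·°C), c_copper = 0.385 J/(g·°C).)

Energy conservation, ΣQ = 0:
446×c×(38.3 − 101) + 789×2.44×(38.3 − 25) + 249×0.385×(38.3 − 25) = 0
-27964 c = -26880
c = -26880/-27964 ≈ 0.9612 J/(g·°C)

c ≈ 0.961 J/(g·°C)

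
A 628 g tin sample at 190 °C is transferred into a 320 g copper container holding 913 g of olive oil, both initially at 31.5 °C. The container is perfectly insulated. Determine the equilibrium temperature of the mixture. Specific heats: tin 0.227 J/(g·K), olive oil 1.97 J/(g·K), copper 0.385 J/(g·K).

Energy conservation, ΣQ = 0:
628*0.227*(T − 190) + 913*1.97*(T − 31.5) + 320*0.385*(T − 31.5) = 0
(142.56 + 1798.6 + 123.2) T = 142.56*190 + 1798.6*31.5 + 123.2*31.5
T = 87623/2064.4 ≈ 42.45 °C

T_f ≈ 42.4 °C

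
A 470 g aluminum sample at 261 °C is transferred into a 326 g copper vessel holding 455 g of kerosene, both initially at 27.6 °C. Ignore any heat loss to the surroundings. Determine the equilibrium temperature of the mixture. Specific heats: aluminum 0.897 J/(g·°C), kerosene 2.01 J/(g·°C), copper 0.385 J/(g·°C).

T_f ≈ 94.9 °C

T_f = Σ m_i c_i T_i / Σ m_i c_i:
T_f = (421.59·261 + 914.55·27.6 + 125.51·27.6) / (421.59 + 914.55 + 125.51)
    = 138741 / 1461.7 ≈ 94.92 °C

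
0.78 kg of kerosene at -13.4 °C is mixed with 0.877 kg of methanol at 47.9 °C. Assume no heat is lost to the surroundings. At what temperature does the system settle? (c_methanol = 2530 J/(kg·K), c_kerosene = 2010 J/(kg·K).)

T_f ≈ 22.5 °C

Heat lost by the methanol equals heat gained by the kerosene:
0.877×2530×(47.9 − T) = 0.78×2010×(T − (-13.4))
2218.8(47.9 − T) = 1567.8(T − (-13.4))
3786.6 T = 85272  ⇒  T ≈ 22.52 °C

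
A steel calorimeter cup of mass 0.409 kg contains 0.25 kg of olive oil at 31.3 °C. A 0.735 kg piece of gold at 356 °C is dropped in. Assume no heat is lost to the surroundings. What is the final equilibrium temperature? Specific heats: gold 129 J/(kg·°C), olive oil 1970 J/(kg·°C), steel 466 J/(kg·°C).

Energy conservation, ΣQ = 0:
0.735×129×(T − 356) + 0.25×1970×(T − 31.3) + 0.409×466×(T − 31.3) = 0
94.81(T − 356) + 492.5(T − 31.3) + 190.59(T − 31.3) = 0
(94.81 + 492.5 + 190.59) T = 94.81×356 + 492.5×31.3 + 190.59×31.3
T ≈ 70.88 °C

T_f ≈ 70.9 °C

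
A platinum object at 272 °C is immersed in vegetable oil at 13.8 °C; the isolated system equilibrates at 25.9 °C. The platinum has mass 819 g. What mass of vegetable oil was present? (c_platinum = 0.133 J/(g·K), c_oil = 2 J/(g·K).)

m ≈ 1110 g

Energy conservation, ΣQ = 0:
819·0.133·(25.9 − 272) + m·2·(25.9 − 13.8) = 0
24.2 m = 26807
m = 26807/24.2 ≈ 1108 g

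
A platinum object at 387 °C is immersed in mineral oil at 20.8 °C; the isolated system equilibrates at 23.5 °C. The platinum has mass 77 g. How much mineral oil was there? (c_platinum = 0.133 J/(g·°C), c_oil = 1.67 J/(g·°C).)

m ≈ 826 g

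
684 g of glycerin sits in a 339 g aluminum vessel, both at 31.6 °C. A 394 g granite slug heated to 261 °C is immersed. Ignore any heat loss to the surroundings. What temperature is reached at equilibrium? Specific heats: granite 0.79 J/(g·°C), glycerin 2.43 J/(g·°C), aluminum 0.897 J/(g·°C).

T_f ≈ 63.0 °C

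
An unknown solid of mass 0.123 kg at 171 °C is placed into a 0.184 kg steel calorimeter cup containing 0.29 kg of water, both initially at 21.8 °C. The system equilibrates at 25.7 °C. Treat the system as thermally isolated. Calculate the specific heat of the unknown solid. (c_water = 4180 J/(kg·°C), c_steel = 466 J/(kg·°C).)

c ≈ 283 J/(kg·°C)

Heat gained plus heat lost sum to zero:
0.123·c·(25.7 − 171) + 0.29·4180·(25.7 − 21.8) + 0.184·466·(25.7 − 21.8) = 0
-17.87 c = -5062
c = -5062/-17.87 ≈ 283.2 J/(kg·°C)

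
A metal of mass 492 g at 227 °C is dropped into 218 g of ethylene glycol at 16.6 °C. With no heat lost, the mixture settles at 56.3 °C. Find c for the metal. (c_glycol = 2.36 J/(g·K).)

c ≈ 0.243 J/(g·K)

Heat lost by the metal = heat gained by the glycol:
492·c·(227 − 56.3) = 218·2.36·(56.3 − 16.6)
83984 c = 20425  ⇒  c ≈ 0.2432 J/(g·K)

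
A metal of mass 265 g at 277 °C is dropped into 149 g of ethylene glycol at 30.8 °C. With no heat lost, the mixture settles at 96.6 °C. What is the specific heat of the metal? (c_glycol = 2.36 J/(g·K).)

c ≈ 0.484 J/(g·K)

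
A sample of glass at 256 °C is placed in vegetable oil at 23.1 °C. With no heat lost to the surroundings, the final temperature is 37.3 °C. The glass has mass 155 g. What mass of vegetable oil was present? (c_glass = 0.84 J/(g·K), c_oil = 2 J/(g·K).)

m ≈ 1000 g

Setting the total heat transfer to zero:
155×0.84×(37.3 − 256) + m×2×(37.3 − 23.1) = 0
28.4 m = 28475
m = 28475/28.4 ≈ 1003 g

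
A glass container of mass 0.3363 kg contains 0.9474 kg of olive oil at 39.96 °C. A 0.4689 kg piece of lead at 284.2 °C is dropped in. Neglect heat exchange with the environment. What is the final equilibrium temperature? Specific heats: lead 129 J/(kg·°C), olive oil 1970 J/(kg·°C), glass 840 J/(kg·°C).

T_f is the heat-capacity-weighted average of the initial temperatures:
T_f = (60.49×284.2 + 1866.4×39.96 + 282.49×39.96) / (60.49 + 1866.4 + 282.49)
    = 103060 / 2209.4 ≈ 46.65 °C

T_f ≈ 46.6 °C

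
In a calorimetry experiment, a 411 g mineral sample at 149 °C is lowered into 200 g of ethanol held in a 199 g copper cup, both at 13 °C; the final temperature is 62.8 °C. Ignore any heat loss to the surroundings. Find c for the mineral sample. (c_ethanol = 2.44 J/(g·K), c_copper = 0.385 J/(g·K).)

Heat gained plus heat lost sum to zero:
411·c·(62.8 − 149) + 200·2.44·(62.8 − 13) + 199·0.385·(62.8 − 13) = 0
-35428 c = -28118
c = -28118/-35428 ≈ 0.7937 J/(g·K)

c ≈ 0.794 J/(g·K)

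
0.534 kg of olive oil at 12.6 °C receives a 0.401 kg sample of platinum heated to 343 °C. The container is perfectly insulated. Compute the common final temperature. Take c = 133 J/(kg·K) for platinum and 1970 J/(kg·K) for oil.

Taking heat into each body as positive, Σ m c ΔT = 0:
0.401×133×(T − 343) + 0.534×1970×(T − 12.6) = 0
53.33(T − 343) + 1052(T − 12.6) = 0
(53.33 + 1052) T = 53.33×343 + 1052×12.6
T = 31548/1105.3 ≈ 28.54 °C

T_f ≈ 28.5 °C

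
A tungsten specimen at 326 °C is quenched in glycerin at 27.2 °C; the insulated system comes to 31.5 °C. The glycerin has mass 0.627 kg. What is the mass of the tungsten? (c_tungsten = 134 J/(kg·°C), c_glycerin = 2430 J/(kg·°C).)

m ≈ 0.166 kg

Heat gained plus heat lost sum to zero:
m×134×(31.5 − 326) + 0.627×2430×(31.5 − 27.2) = 0
-39463 m = -6551.5
m = -6551.5/-39463 ≈ 0.166 kg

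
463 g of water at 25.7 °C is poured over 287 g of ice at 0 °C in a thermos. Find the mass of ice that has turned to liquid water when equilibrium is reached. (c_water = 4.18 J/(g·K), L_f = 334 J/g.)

m_melted ≈ 149 g

Heat available from the water dropping to 0 °C: 463×4.18×25.7 = 49738 J.
Melting all 287 g of ice would need 287×334 = 95858 J.
49738 J < 95858 J, so only part of the ice melts and the system sits at 0 °C.
m_melt = 49738 / L_f = 148.9 g.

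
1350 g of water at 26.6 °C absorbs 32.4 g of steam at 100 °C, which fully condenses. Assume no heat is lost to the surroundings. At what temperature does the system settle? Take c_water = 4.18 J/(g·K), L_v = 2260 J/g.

Conservation of energy gives ΣQ = 0:
condense steam: −32.4×2260 = −73224
  condensate cools 100→T: 32.4×4.18×(T − 100) = 135.43(T − 100)
  original water: 5643(T − 26.6)
5778.4 T = 73224 + 13543 + 150104 = 236871
T ≈ 40.99 °C — below 100 °C, confirming all the steam condensed.

T_f ≈ 41.0 °C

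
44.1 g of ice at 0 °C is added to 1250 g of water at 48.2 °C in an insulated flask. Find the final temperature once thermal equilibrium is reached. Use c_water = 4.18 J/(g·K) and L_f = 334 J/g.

T_f ≈ 43.8 °C

Energy conservation, ΣQ = 0:
latent heat to melt: 44.1×334 = 14729
  meltwater 0→T: 44.1×4.18×T = 184.34 T
  water: 5225(T − 48.2)
5409.3 T = 251845 − 14729 = 237116
T ≈ 43.83 °C (positive, so assuming full melt was valid).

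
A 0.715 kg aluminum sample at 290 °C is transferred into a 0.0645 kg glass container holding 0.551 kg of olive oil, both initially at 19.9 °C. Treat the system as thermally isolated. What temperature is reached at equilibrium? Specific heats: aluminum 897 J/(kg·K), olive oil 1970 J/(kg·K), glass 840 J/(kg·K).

T_f ≈ 117.2 °C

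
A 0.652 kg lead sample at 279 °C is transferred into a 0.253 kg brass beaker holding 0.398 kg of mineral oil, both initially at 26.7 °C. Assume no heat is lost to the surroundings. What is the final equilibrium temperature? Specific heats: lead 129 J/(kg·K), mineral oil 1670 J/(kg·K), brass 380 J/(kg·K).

T_f ≈ 51.8 °C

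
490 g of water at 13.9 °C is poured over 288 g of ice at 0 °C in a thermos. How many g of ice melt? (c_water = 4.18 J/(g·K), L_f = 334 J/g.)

m_melted ≈ 85.2 g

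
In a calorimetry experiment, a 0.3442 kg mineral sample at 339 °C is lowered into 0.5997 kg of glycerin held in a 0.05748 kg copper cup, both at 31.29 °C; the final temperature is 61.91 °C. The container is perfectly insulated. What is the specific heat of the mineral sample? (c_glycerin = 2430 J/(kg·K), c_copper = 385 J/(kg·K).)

c ≈ 475 J/(kg·K)

Energy conservation, ΣQ = 0:
0.3442×c×(61.91 − 339) + 0.5997×2430×(61.91 − 31.29) + 0.05748×385×(61.91 − 31.29) = 0
-95.37 c = -45299
c = -45299/-95.37 ≈ 475 J/(kg·K)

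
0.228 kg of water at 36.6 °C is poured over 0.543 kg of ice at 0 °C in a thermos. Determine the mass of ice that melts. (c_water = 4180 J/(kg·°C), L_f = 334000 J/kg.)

m_melted ≈ 0.104 kg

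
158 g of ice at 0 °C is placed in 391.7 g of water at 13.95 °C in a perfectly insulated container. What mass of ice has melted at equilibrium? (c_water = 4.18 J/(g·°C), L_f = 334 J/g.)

m_melted ≈ 68.4 g

Heat available from the water dropping to 0 °C: 391.7×4.18×13.95 = 22840 J.
Melting all 158 g of ice would need 158×334 = 52772 J.
22840 J < 52772 J, so only part of the ice melts and the system sits at 0 °C.
m_melt = 22840 / L_f = 68.38 g.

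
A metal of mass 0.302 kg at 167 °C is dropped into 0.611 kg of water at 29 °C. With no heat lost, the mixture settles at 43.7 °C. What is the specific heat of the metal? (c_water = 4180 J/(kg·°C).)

c ≈ 1010 J/(kg·°C)

m_s c (T_s − T_f) = m_water c_water (T_f − T_0):
0.302×c×(167 − 43.7) = 0.611×4180×(43.7 − 29)
37.24 c = 37544  ⇒  c ≈ 1008 J/(kg·°C)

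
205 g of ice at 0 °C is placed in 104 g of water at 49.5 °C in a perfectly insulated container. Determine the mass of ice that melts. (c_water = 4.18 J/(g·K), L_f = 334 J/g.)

m_melted ≈ 64.4 g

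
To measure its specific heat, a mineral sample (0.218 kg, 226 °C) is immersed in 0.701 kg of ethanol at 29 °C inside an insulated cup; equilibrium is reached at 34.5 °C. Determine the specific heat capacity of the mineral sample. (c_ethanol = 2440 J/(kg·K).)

c ≈ 225 J/(kg·K)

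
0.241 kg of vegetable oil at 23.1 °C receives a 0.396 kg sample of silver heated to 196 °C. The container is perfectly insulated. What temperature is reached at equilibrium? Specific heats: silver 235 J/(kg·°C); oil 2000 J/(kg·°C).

T_f ≈ 51.1 °C

|Q_silver| = |Q_oil|:
0.396*235*(196 − T) = 0.241*2000*(T − 23.1)
93.06(196 − T) = 482(T − 23.1)
575.06 T = 29374  ⇒  T ≈ 51.08 °C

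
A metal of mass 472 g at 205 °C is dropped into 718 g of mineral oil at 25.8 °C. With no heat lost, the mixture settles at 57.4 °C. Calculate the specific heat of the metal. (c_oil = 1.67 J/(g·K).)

Net heat exchanged in the isolated system is zero:
472×c×(57.4 − 205) + 718×1.67×(57.4 − 25.8) = 0
-69667 c = -37890
c = -37890/-69667 ≈ 0.5439 J/(g·K)

c ≈ 0.544 J/(g·K)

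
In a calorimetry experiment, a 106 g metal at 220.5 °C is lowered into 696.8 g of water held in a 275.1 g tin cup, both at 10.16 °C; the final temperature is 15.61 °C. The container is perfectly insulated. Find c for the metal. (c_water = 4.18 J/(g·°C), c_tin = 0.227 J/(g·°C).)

c ≈ 0.747 J/(g·°C)

Setting the total heat transfer to zero:
106×c×(15.61 − 220.5) + 696.8×4.18×(15.61 − 10.16) + 275.1×0.227×(15.61 − 10.16) = 0
-21718 c = -16214
c = -16214/-21718 ≈ 0.7466 J/(g·°C)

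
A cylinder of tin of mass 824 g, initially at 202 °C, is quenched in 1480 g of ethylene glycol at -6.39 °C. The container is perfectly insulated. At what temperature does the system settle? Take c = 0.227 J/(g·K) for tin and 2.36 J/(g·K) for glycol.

T_f ≈ 4.2 °C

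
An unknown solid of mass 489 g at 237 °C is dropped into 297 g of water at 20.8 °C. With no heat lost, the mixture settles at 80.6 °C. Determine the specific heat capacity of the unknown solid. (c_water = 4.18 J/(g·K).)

c ≈ 0.971 J/(g·K)

Taking heat into each body as positive, Σ m c ΔT = 0:
489×c×(80.6 − 237) + 297×4.18×(80.6 − 20.8) = 0
-76480 c = -74239
c = -74239/-76480 ≈ 0.9707 J/(g·K)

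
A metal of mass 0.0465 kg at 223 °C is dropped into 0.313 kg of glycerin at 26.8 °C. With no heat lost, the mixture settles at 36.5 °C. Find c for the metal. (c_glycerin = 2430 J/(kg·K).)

c ≈ 851 J/(kg·K)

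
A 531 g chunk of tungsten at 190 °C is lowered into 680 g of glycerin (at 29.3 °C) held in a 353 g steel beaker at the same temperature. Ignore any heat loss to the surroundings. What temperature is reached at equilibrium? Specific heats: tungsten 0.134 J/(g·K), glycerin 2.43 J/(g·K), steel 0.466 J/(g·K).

T_f ≈ 35.4 °C

With ΣQ=0 the equilibrium temperature is the m·c-weighted mean:
T_f = (71.15·190 + 1652.4·29.3 + 164.5·29.3) / (71.15 + 1652.4 + 164.5)
    = 66754 / 1888.1 ≈ 35.36 °C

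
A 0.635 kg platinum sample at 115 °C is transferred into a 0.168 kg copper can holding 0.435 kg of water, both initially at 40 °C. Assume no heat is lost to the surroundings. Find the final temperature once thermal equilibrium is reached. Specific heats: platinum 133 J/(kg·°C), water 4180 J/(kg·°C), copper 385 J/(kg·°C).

T_f ≈ 43.2 °C

Setting the total heat transfer to zero:
0.635·133·(T − 115) + 0.435·4180·(T − 40) + 0.168·385·(T − 40) = 0
84.45(T − 115) + 1818.3(T − 40) + 64.68(T − 40) = 0
1967.4 T = 85032
T = 85032/1967.4 ≈ 43.22 °C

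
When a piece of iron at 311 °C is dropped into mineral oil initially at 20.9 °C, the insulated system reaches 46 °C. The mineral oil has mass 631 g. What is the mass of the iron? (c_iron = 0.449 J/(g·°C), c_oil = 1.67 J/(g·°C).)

Heat lost by the iron = heat gained by the oil:
m×0.449×(311 − 46) = 631×1.67×(46 − 20.9)
118.98 m = 26450  ⇒  m ≈ 222.3 g

m ≈ 222 g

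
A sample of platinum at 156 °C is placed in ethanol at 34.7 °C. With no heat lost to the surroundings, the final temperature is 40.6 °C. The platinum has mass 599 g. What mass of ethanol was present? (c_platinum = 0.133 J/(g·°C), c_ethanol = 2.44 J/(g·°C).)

m ≈ 639 g

Heat lost by the platinum = heat gained by the ethanol:
599·0.133·(156 − 40.6) = m·2.44·(40.6 − 34.7)
14.4 m = 9193.6  ⇒  m ≈ 638.6 g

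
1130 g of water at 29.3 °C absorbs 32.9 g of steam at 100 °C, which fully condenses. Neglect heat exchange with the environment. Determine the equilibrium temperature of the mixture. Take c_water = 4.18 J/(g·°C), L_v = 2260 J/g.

T_f ≈ 46.6 °C

Heat gained plus heat lost sum to zero:
condense steam: −32.9·2260 = −74354
  condensed water 100 °C→T: 137.52(T − 100)
  original water: 4723.4(T − 29.3)
4860.9 T = 74354 + 13752 + 138396 = 226502
T ≈ 46.60 °C (< 100 °C, so full condensation is consistent).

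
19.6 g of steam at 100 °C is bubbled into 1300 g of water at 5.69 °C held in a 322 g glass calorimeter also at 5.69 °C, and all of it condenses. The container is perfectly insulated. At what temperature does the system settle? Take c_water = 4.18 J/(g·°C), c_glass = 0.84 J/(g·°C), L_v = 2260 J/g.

Sum of m c ΔT and latent-heat terms is zero:
latent heat released on condensation: 19.6×2260 = 44296; condensate cools 100→T: 19.6×4.18×(T − 100) = 81.93(T − 100); original water: 5434(T − 5.69); cup: 270.48(T − 5.69)
5786.4 T = 44296 + 8192.8 + 32458 = 84947
T ≈ 14.68 °C — below 100 °C, confirming all the steam condensed.

T_f ≈ 14.7 °C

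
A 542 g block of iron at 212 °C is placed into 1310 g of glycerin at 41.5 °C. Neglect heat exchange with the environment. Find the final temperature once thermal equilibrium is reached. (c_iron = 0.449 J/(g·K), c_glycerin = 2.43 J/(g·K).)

T_f ≈ 53.6 °C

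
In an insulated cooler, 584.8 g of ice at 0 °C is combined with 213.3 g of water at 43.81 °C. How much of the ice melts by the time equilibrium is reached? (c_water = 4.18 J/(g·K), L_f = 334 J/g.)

m_melted ≈ 117 g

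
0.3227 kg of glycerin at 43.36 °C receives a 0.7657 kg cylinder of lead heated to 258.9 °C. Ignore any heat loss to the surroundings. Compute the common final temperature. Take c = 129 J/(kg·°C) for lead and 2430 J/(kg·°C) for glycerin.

T_f ≈ 67.5 °C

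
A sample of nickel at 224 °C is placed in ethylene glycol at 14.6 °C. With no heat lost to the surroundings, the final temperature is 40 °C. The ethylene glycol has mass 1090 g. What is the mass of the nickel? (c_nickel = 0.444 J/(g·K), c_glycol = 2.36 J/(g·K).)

m ≈ 800 g

Heat lost by the nickel = heat gained by the glycol:
m×0.444×(224 − 40) = 1090×2.36×(40 − 14.6)
81.7 m = 65339  ⇒  m ≈ 799.8 g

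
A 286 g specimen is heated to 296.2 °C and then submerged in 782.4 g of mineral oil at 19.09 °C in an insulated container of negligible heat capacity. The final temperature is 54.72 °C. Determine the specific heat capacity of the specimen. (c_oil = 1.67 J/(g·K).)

c ≈ 0.674 J/(g·K)

Let T be the final temperature. ΣQ_i = 0:
286·c·(54.72 − 296.2) + 782.4·1.67·(54.72 − 19.09) = 0
-69063 c = -46554
c = -46554/-69063 ≈ 0.6741 J/(g·K)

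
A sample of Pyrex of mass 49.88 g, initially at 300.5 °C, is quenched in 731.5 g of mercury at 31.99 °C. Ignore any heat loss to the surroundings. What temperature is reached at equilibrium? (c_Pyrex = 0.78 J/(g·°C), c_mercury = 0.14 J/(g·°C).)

T_f ≈ 105.9 °C

Heat lost by the Pyrex equals heat gained by the mercury:
49.88·0.78·(300.5 − T) = 731.5·0.14·(T − 31.99)
38.91(300.5 − T) = 102.41(T − 31.99)
141.32 T = 14967  ⇒  T ≈ 105.91 °C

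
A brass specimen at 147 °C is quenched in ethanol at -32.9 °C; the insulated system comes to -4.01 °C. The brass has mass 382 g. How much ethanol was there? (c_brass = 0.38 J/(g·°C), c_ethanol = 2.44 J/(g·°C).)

m ≈ 311 g

Conservation of energy gives ΣQ = 0:
382×0.38×(-4.01 − 147) + m×2.44×(-4.01 − (-32.9)) = 0
70.49 m = 21921
m = 21921/70.49 ≈ 311 g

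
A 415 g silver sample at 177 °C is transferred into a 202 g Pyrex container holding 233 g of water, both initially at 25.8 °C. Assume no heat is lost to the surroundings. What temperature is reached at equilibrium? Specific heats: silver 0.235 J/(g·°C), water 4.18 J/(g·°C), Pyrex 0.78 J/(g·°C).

With ΣQ=0 the equilibrium temperature is the m·c-weighted mean:
T_f = (97.52*177 + 973.94*25.8 + 157.56*25.8) / (97.52 + 973.94 + 157.56)
    = 46455 / 1229 ≈ 37.80 °C

T_f ≈ 37.8 °C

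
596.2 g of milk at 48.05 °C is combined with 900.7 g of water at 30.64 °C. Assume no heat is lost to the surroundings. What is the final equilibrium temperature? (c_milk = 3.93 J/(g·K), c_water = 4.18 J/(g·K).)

T_f ≈ 37.3 °C

T_f is the heat-capacity-weighted average of the initial temperatures:
T_f = (2343.1*48.05 + 3764.9*30.64) / (2343.1 + 3764.9)
    = 227942 / 6108 ≈ 37.32 °C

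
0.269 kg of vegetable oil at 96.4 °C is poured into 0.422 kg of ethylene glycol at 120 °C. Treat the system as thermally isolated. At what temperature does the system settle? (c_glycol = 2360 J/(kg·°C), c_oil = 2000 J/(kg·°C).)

T_f ≈ 111.7 °C

With ΣQ=0 the equilibrium temperature is the m·c-weighted mean:
T_f = (995.92*120 + 538*96.4) / (995.92 + 538)
    = 171374 / 1533.9 ≈ 111.72 °C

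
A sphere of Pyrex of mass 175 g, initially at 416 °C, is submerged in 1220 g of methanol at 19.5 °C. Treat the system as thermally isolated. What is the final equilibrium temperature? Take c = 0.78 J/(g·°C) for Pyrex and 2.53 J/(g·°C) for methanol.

Set heat shed by the hot body equal to heat absorbed by the cold body:
175*0.78*(416 − T) = 1220*2.53*(T − 19.5)
136.5(416 − T) = 3086.6(T − 19.5)
3223.1 T = 116973  ⇒  T ≈ 36.29 °C

T_f ≈ 36.3 °C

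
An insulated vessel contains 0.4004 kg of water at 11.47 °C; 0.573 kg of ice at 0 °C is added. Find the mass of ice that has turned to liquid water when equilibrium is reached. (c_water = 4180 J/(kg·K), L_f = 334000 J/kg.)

Heat available from the water dropping to 0 °C: 0.4004·4180·11.47 = 19197 J.
To melt every bit of ice: 0.573·334000 = 191382 J.
That's not enough to melt it all — equilibrium is at 0 °C with ice remaining.
m_melted·334000 = 19197  ⇒  m_melted ≈ 0.05748 kg.

m_melted ≈ 0.0575 kg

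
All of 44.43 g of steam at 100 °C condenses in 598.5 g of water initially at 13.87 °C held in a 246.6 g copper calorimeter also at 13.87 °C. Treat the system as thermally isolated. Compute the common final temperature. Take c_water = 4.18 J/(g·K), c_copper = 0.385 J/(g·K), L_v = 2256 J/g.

Setting the total heat transfer to zero:
steam→water at 100 °C releases m L_v = 44.43·2256 = 100234
  condensed water 100 °C→T: 185.72(T − 100)
  original water: 2501.7(T − 13.87)
  copper cup: 246.6·0.385·(T − 13.87) = 94.94(T − 13.87)
2782.4 T = 100234 + 18572 + 36016 = 154822
T ≈ 55.64 °C, under the boiling point, so the assumption holds.

T_f ≈ 55.6 °C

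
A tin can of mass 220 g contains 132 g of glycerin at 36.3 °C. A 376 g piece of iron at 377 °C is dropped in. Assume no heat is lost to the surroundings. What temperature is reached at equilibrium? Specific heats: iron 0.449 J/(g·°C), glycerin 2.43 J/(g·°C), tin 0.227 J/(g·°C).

T_f ≈ 142.9 °C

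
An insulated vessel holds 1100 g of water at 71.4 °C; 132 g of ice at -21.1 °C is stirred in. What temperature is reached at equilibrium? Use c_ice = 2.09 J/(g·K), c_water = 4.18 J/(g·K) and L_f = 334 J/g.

T_f ≈ 54.1 °C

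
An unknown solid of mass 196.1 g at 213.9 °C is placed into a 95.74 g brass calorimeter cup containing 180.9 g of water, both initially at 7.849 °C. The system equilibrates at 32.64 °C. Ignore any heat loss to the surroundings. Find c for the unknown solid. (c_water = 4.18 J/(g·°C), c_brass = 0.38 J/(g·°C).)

Taking heat into each body as positive, Σ m c ΔT = 0:
196.1×c×(32.64 − 213.9) + 180.9×4.18×(32.64 − 7.849) + 95.74×0.38×(32.64 − 7.849) = 0
-35545 c = -19648
c = -19648/-35545 ≈ 0.5528 J/(g·°C)

c ≈ 0.553 J/(g·°C)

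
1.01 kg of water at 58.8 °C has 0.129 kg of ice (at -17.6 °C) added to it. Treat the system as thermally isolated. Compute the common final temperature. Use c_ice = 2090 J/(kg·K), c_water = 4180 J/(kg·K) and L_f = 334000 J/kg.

T_f ≈ 42.1 °C

Net heat exchanged in the isolated system is zero:
ice -17.6→0 °C: 0.129·2090·17.6 = 4745.1
  fusion: m_ice L_f = 0.129·334000 = 43086
  warm the meltwater: 539.22 T
  water: 4221.8(T − 58.8)
4761 T = 248242 − 47831 = 200411
T ≈ 42.09 °C — above 0 °C, consistent with complete melting.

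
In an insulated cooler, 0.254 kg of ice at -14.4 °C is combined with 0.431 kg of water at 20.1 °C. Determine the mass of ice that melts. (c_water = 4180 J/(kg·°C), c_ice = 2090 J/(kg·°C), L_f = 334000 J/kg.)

m_melted ≈ 0.0855 kg

Cooling the water to 0 °C releases 0.431×4180×20.1 = 36212 J.
Of that, 0.254×2090×14.4 = 7644.4 J goes to bring the ice to 0 °C, leaving 28567 J.
Melting all 0.254 kg of ice would need 0.254×334000 = 84836 J.
That's not enough to melt it all — equilibrium is at 0 °C with ice remaining.
m_melted×334000 = 28567  ⇒  m_melted ≈ 0.08553 kg.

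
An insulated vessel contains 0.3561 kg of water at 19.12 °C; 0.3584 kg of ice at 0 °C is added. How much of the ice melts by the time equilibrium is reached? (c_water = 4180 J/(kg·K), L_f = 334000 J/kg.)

Cooling the water to 0 °C releases 0.3561·4180·19.12 = 28460 J.
Melting all 0.3584 kg of ice would need 0.3584·334000 = 119706 J.
28460 J < 119706 J, so only part of the ice melts and the system sits at 0 °C.
Mass melted = 28460/334000 ≈ 0.08521 kg.

m_melted ≈ 0.0852 kg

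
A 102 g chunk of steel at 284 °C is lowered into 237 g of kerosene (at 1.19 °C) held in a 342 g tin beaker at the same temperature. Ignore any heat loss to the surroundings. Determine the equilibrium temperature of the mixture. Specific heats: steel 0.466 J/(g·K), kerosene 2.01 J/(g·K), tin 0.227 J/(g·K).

T_f ≈ 23.5 °C

Energy conservation, ΣQ = 0:
102×0.466×(T − 284) + 237×2.01×(T − 1.19) + 342×0.227×(T − 1.19) = 0
47.53(T − 284) + 476.37(T − 1.19) + 77.63(T − 1.19) = 0
(47.53 + 476.37 + 77.63) T = 47.53×284 + 476.37×1.19 + 77.63×1.19
T = 14158 / 601.54 = 23.5 °C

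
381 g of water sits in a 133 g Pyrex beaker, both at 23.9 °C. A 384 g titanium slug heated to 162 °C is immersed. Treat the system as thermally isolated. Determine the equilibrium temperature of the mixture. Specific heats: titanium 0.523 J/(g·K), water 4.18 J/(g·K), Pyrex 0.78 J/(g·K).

T_f is the heat-capacity-weighted average of the initial temperatures:
T_f = (200.83*162 + 1592.6*23.9 + 103.74*23.9) / (200.83 + 1592.6 + 103.74)
    = 73077 / 1897.2 ≈ 38.52 °C

T_f ≈ 38.5 °C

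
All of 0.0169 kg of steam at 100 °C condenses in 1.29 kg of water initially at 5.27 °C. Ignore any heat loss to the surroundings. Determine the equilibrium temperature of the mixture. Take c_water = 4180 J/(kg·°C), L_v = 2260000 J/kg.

Heat gained plus heat lost sum to zero:
condense steam: −0.0169·2260000 = −38194
  condensed water 100 °C→T: 70.64(T − 100)
  water warms: 1.29·4180·(T − 5.27) = 5392.2(T − 5.27)
5462.8 T = 38194 + 7064.2 + 28417 = 73675
T ≈ 13.49 °C, under the boiling point, so the assumption holds.

T_f ≈ 13.5 °C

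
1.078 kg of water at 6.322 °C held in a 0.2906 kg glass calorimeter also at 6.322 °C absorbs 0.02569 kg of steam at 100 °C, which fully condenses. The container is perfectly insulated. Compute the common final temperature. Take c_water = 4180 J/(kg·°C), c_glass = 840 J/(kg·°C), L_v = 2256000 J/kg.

Heat gained plus heat lost sum to zero:
steam→water at 100 °C releases m L_v = 0.02569×2256000 = 57957
  condensed water 100 °C→T: 107.38(T − 100)
  water warms: 1.078×4180×(T − 6.322) = 4506(T − 6.322)
  cup: 244.1(T − 6.322)
4857.5 T = 57957 + 10738 + 30030 = 98725
T ≈ 20.32 °C — below 100 °C, confirming all the steam condensed.

T_f ≈ 20.3 °C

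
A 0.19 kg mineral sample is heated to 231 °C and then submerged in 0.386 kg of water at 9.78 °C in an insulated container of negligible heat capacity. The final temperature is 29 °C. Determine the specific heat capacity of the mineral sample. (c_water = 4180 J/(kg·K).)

c ≈ 808 J/(kg·K)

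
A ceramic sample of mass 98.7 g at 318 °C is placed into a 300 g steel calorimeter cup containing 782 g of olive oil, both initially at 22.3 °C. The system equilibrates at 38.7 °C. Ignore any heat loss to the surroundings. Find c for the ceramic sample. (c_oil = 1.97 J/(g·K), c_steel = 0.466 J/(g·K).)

Net heat exchanged in the isolated system is zero:
98.7×c×(38.7 − 318) + 782×1.97×(38.7 − 22.3) + 300×0.466×(38.7 − 22.3) = 0
-27567 c = -27558
c = -27558/-27567 ≈ 0.9997 J/(g·K)

c ≈ 1 J/(g·K)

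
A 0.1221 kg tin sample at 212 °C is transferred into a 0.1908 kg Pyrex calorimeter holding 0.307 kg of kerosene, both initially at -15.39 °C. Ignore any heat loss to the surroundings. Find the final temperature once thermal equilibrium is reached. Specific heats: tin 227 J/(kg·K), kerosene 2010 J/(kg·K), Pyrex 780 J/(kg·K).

Energy conservation, ΣQ = 0:
0.1221×227×(T − 212) + 0.307×2010×(T − (-15.39)) + 0.1908×780×(T − (-15.39)) = 0
27.72(T − 212) + 617.07(T − (-15.39)) + 148.82(T − (-15.39)) = 0
(27.72 + 617.07 + 148.82) T = 27.72×212 + 617.07×(-15.39) + 148.82×(-15.39)
T = -5911.2 / 793.61 = -7.45 °C

T_f ≈ -7.4 °C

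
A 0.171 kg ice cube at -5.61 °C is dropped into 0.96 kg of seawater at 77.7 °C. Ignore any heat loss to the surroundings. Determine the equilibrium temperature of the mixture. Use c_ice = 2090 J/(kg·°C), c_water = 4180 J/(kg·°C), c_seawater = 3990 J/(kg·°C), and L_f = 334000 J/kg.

Energy conservation, ΣQ = 0:
warm ice to 0 °C: 0.171·2090·(0 − (-5.61)) = 2005
  fusion: m_ice L_f = 0.171·334000 = 57114
  warm the meltwater: 714.78 T
  seawater cools: 0.96·3990·(T − 77.7) = 3830.4(T − 77.7)
4545.2 T = 297622 − 59119 = 238503
T ≈ 52.47 °C (positive, so assuming full melt was valid).

T_f ≈ 52.5 °C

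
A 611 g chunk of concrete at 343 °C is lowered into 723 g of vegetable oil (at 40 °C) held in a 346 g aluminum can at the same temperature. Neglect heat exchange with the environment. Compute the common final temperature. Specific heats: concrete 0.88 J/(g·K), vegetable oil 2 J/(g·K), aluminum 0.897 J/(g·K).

Setting the total heat transfer to zero:
611*0.88*(T − 343) + 723*2*(T − 40) + 346*0.897*(T − 40) = 0
537.68(T − 343) + 1446(T − 40) + 310.36(T − 40) = 0
2294 T = 254679
T = 254679/2294 ≈ 111.02 °C

T_f ≈ 111.0 °C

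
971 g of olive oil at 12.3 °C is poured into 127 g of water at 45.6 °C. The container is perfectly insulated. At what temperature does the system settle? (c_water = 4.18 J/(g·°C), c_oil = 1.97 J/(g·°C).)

T_f = Σ m_i c_i T_i / Σ m_i c_i:
T_f = (530.86×45.6 + 1912.9×12.3) / (530.86 + 1912.9)
    = 47736 / 2443.7 ≈ 19.53 °C

T_f ≈ 19.5 °C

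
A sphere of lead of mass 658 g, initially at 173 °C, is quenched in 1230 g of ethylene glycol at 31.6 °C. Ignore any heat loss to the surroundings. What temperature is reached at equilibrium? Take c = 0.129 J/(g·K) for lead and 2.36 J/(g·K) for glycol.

Energy conservation, ΣQ = 0:
658×0.129×(T − 173) + 1230×2.36×(T − 31.6) = 0
(84.88 + 2902.8) T = 84.88×173 + 2902.8×31.6
T = 106413/2987.7 ≈ 35.62 °C

T_f ≈ 35.6 °C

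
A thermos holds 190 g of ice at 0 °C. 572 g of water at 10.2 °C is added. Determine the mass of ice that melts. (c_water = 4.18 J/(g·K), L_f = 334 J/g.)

m_melted ≈ 73 g

Cooling the water to 0 °C releases 572×4.18×10.2 = 24388 J.
To melt every bit of ice: 190×334 = 63460 J.
That's not enough to melt it all — equilibrium is at 0 °C with ice remaining.
m_melt = 24388 / L_f = 73.02 g.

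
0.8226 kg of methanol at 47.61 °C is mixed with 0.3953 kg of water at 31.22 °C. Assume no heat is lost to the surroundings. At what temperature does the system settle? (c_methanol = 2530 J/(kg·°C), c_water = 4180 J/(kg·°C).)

Net heat exchanged in the isolated system is zero:
0.8226·2530·(T − 47.61) + 0.3953·4180·(T − 31.22) = 0
2081.2(T − 47.61) + 1652.4(T − 31.22) = 0
3733.5 T = 150671
T = 150671/3733.5 ≈ 40.36 °C

T_f ≈ 40.4 °C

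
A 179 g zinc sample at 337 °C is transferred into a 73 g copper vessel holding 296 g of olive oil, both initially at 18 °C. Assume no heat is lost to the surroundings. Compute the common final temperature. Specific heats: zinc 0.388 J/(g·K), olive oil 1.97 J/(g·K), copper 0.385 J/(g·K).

T_f ≈ 50.5 °C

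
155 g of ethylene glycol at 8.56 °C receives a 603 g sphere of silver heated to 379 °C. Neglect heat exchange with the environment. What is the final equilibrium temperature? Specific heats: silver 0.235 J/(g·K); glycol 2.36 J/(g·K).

|Q_silver| = |Q_glycol|:
603×0.235×(379 − T) = 155×2.36×(T − 8.56)
141.7(379 − T) = 365.8(T − 8.56)
507.5 T = 56837  ⇒  T ≈ 111.99 °C

T_f ≈ 112.0 °C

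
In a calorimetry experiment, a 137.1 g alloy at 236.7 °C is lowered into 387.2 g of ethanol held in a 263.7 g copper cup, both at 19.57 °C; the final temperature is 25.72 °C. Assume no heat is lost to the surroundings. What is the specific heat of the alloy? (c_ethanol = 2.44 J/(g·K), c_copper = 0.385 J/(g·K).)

Heat gained plus heat lost sum to zero:
137.1·c·(25.72 − 236.7) + 387.2·2.44·(25.72 − 19.57) + 263.7·0.385·(25.72 − 19.57) = 0
-28925 c = -6434.7
c = -6434.7/-28925 ≈ 0.2225 J/(g·K)

c ≈ 0.222 J/(g·K)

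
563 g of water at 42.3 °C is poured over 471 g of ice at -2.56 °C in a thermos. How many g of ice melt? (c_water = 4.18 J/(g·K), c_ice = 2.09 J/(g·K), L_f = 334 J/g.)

m_melted ≈ 290 g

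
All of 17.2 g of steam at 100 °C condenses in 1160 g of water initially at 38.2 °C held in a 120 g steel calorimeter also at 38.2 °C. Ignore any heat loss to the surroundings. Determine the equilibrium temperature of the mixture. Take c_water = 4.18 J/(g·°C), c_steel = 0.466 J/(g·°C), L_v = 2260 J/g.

Heat gained plus heat lost sum to zero:
condense steam: −17.2·2260 = −38872; condensed water 100 °C→T: 71.9(T − 100); original water: 4848.8(T − 38.2); steel cup: 120·0.466·(T − 38.2) = 55.92(T − 38.2)
4976.6 T = 38872 + 7189.6 + 187360 = 233422
T ≈ 46.90 °C (< 100 °C, so full condensation is consistent).

T_f ≈ 46.9 °C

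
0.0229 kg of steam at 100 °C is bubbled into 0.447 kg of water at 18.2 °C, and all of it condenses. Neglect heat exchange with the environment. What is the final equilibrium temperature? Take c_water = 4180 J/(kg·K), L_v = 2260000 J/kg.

Conservation of energy gives ΣQ = 0:
steam→water at 100 °C releases m L_v = 0.0229×2260000 = 51754
  condensed water 100 °C→T: 95.72(T − 100)
  water warms: 0.447×4180×(T − 18.2) = 1868.5(T − 18.2)
1964.2 T = 51754 + 9572.2 + 34006 = 95332
T ≈ 48.54 °C — below 100 °C, confirming all the steam condensed.

T_f ≈ 48.5 °C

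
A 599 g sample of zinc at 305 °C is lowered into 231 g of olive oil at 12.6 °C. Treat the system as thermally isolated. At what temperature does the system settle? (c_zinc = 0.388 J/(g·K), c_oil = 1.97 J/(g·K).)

|Q_zinc| = |Q_oil|:
599×0.388×(305 − T) = 231×1.97×(T − 12.6)
232.41(305 − T) = 455.07(T − 12.6)
687.48 T = 76620  ⇒  T ≈ 111.45 °C

T_f ≈ 111.4 °C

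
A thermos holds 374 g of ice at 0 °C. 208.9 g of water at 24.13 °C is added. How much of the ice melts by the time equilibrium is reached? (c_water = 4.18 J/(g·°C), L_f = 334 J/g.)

Water can give up m c ΔT = 208.9·4.18·24.13 = 21070 J before reaching 0 °C.
Fully melting the ice requires m_ice L_f = 374·334 = 124916 J.
21070 J < 124916 J, so only part of the ice melts and the system sits at 0 °C.
Mass melted = 21070/334 ≈ 63.08 g.

m_melted ≈ 63.1 g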